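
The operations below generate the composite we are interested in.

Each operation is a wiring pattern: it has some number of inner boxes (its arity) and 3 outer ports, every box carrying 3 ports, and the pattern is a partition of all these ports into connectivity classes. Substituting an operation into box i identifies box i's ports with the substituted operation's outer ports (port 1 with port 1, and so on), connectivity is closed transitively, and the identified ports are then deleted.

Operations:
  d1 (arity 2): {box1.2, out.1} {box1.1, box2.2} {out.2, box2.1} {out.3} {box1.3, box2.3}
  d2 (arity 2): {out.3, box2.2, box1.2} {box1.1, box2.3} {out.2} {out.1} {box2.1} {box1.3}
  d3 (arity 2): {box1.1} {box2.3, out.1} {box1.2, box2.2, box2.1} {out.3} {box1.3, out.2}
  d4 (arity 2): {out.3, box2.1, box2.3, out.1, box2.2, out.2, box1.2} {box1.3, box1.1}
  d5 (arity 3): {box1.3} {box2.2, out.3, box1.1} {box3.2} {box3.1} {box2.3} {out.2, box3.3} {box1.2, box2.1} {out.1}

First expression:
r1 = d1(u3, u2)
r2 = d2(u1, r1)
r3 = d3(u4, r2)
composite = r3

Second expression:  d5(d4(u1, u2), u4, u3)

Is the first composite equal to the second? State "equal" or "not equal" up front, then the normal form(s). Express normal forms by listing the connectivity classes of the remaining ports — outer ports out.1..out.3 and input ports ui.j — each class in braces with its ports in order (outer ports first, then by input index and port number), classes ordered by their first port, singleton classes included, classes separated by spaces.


not equal — first {out.1, u1.2, u2.1} {out.2, u4.3} {out.3} {u1.1} {u1.3} {u2.2, u3.1} {u2.3, u3.3} {u3.2} {u4.1} {u4.2}, second {out.1} {out.2, u3.3} {out.3, u1.2, u2.1, u2.2, u2.3, u4.1, u4.2} {u1.1, u1.3} {u3.1} {u3.2} {u4.3}

Reducing the first expression gives {out.1, u1.2, u2.1} {out.2, u4.3} {out.3} {u1.1} {u1.3} {u2.2, u3.1} {u2.3, u3.3} {u3.2} {u4.1} {u4.2}
Reducing the second expression gives {out.1} {out.2, u3.3} {out.3, u1.2, u2.1, u2.2, u2.3, u4.1, u4.2} {u1.1, u1.3} {u3.1} {u3.2} {u4.3}
The forms do not match — not equal.


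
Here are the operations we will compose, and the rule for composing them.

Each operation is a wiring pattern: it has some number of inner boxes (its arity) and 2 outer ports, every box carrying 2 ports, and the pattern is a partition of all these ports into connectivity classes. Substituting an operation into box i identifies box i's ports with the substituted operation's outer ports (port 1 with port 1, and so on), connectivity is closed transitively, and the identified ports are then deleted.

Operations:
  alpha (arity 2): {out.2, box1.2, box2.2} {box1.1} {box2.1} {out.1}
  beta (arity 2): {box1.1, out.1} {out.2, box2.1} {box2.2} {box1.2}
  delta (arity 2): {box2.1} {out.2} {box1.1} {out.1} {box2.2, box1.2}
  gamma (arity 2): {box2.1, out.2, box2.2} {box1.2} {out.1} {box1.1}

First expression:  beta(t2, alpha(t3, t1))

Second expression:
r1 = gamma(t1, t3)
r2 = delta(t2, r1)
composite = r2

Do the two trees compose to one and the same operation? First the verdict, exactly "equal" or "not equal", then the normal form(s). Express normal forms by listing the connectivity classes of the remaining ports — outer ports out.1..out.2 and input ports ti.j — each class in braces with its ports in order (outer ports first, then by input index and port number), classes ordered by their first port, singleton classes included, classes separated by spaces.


not equal; first: {out.1, t2.1} {out.2} {t1.1} {t1.2, t3.2} {t2.2} {t3.1}; second: {out.1} {out.2} {t1.1} {t1.2} {t2.1} {t2.2, t3.1, t3.2}

The first expression, normalized: {out.1, t2.1} {out.2} {t1.1} {t1.2, t3.2} {t2.2} {t3.1}
The second expression, normalized: {out.1} {out.2} {t1.1} {t1.2} {t2.1} {t2.2, t3.1, t3.2}
Distinct normal forms: not equal.


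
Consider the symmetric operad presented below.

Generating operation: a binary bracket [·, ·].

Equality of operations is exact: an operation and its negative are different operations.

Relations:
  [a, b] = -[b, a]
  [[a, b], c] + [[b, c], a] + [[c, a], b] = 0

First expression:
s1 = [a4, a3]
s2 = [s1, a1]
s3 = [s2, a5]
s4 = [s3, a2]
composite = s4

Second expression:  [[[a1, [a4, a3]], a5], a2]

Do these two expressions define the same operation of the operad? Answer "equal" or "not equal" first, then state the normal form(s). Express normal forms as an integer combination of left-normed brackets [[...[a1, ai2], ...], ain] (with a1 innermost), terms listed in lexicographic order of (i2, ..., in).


not equal; first: [[[[a1, a3], a4], a5], a2] - [[[[a1, a4], a3], a5], a2]; second: -[[[[a1, a3], a4], a5], a2] + [[[[a1, a4], a3], a5], a2]

Reducing the first expression gives [[[[a1, a3], a4], a5], a2] - [[[[a1, a4], a3], a5], a2]
Reducing the second expression gives -[[[[a1, a3], a4], a5], a2] + [[[[a1, a4], a3], a5], a2]
Different reductions; not equal.


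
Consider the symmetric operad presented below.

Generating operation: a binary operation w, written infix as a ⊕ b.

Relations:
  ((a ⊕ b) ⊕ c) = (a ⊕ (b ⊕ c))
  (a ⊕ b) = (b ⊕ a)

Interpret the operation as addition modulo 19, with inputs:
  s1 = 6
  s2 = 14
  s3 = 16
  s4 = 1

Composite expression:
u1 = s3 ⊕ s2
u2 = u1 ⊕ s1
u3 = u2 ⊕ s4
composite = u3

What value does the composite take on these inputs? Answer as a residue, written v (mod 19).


(s3 ⊕ s2) = 11
((s3 ⊕ s2) ⊕ s1) = 17
(((s3 ⊕ s2) ⊕ s1) ⊕ s4) = 18

18 (mod 19)


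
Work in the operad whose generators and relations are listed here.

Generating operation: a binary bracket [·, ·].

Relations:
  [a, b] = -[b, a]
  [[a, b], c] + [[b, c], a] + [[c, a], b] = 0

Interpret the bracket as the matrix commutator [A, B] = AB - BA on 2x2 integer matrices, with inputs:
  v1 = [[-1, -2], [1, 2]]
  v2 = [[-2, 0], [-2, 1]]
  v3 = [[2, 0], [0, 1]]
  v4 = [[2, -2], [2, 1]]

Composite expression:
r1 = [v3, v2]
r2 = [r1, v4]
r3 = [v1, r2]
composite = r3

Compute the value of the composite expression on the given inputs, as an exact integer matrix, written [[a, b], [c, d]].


[[-4, 16], [14, 4]]

[v3, v2] = [[0, 0], [2, 0]]
[[v3, v2], v4] = [[4, 0], [2, -4]]
[v1, [[v3, v2], v4]] = [[-4, 16], [14, 4]]


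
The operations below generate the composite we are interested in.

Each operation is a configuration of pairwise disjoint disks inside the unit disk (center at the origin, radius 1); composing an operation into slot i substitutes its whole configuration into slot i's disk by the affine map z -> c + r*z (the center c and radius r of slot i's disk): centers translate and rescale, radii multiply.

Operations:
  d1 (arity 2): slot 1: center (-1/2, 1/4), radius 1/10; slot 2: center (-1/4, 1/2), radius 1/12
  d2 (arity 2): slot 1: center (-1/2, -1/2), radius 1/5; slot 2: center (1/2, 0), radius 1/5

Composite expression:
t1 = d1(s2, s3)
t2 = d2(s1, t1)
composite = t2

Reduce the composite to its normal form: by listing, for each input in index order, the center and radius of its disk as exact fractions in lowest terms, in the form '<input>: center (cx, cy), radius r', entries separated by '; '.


s1: center (-1/2, -1/2), radius 1/5; s2: center (2/5, 1/20), radius 1/50; s3: center (9/20, 1/10), radius 1/60


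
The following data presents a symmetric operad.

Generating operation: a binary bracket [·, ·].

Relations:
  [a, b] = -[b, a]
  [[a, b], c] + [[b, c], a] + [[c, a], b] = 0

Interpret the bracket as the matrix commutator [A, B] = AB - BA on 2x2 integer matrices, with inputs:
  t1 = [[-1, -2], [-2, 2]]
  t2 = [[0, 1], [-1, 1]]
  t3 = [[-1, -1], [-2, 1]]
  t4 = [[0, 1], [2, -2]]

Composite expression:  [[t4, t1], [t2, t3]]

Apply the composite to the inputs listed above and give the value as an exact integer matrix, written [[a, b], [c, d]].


[[6, 6], [12, -6]]


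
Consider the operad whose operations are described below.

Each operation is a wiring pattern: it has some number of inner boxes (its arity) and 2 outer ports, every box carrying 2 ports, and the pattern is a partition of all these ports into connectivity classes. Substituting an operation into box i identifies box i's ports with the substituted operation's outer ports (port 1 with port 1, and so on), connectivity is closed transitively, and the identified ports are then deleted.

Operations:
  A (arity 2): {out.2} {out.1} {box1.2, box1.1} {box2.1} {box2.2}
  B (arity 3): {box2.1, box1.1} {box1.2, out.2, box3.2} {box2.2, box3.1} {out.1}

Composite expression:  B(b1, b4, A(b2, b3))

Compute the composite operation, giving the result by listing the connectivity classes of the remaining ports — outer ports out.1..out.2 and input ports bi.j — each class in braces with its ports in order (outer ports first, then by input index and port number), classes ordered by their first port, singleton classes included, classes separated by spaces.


{out.1} {out.2, b1.2} {b1.1, b4.1} {b2.1, b2.2} {b3.1} {b3.2} {b4.2}

Two ports join when wires chain via B-identified ports.
stage A: inputs (b2, b3), connectivity {out.1} {out.2} {b2.1, b2.2} {b3.1} {b3.2}, out.j its boundary
stage B: inputs (b1, b4, b2, b3), connectivity {out.1} {out.2, b1.2} {b1.1, b4.1} {b2.1, b2.2} {b3.1} {b3.2} {b4.2}, out.j its boundary


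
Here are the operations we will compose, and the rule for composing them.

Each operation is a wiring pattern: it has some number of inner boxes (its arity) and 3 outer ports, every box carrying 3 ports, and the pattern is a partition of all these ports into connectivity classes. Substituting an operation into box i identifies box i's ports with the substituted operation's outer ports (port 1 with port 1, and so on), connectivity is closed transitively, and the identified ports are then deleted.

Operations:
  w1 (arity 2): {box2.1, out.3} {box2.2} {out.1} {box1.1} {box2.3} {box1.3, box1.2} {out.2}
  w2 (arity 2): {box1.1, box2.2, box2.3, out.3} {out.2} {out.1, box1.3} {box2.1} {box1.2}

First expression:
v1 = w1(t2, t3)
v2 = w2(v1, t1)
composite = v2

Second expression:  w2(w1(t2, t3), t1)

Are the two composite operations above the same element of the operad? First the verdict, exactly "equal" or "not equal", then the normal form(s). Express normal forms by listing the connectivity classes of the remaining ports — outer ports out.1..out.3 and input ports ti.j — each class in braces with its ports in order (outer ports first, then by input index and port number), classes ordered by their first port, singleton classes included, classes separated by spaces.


In normal form, the first expression is {out.1, t3.1} {out.2} {out.3, t1.2, t1.3} {t1.1} {t2.1} {t2.2, t2.3} {t3.2} {t3.3}
In normal form, the second expression is {out.1, t3.1} {out.2} {out.3, t1.2, t1.3} {t1.1} {t2.1} {t2.2, t2.3} {t3.2} {t3.3}
Same normal form: equal.

equal: each reduces to {out.1, t3.1} {out.2} {out.3, t1.2, t1.3} {t1.1} {t2.1} {t2.2, t2.3} {t3.2} {t3.3}


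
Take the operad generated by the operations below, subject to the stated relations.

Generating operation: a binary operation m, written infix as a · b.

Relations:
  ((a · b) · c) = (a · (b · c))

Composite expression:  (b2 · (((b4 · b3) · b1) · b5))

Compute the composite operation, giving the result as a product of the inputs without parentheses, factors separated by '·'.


Associativity of m dissolves the nesting; only the b-input order survives.
(b4 · b3) flattens to b4 · b3
((b4 · b3) · b1) flattens to b4 · b3 · b1
(((b4 · b3) · b1) · b5) flattens to b4 · b3 · b1 · b5
(b2 · (((b4 · b3) · b1) · b5)) flattens to b2 · b4 · b3 · b1 · b5

b2 · b4 · b3 · b1 · b5


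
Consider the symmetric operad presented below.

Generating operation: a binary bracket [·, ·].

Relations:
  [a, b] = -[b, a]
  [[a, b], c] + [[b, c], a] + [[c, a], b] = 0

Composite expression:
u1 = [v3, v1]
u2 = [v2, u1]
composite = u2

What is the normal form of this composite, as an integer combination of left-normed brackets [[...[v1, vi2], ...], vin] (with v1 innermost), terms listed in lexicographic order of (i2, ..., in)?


[[v1, v3], v2]

Expand each bracket as ab - ba; the v1-initial words give the coefficients.
Composite bracket: [v2, [v3, v1]]
Under [a, b] = ab - ba we get 4 signed associative words (2^2 = 4).
Words beginning with v1 determine it all:
  word v1v3v2 has sign +1, contributing +[[v1, v3], v2]


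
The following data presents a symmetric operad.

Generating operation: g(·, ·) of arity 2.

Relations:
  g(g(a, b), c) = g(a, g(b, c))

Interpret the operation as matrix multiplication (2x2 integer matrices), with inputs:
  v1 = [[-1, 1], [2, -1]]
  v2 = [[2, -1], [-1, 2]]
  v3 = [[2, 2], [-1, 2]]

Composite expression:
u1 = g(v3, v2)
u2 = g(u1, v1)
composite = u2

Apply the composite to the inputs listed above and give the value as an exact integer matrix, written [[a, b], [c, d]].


g(v3, v2) = [[2, 2], [-4, 5]]
g(g(v3, v2), v1) = [[2, 0], [14, -9]]

[[2, 0], [14, -9]]


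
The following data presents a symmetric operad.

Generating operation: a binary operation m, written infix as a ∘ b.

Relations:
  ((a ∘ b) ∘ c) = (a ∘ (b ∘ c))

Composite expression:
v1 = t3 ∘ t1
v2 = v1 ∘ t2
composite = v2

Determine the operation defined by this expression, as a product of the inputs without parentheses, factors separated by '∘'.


t3 ∘ t1 ∘ t2


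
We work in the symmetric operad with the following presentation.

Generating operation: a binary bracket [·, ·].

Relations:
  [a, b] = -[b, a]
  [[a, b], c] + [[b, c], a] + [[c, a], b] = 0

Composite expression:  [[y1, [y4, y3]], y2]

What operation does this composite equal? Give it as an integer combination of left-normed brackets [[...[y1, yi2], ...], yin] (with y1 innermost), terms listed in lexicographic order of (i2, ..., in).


-[[[y1, y3], y4], y2] + [[[y1, y4], y3], y2]

Antisymmetry and Jacobi reduce to y1-anchored left-normed brackets.
Composite bracket: [[y1, [y4, y3]], y2]
The bracket unfolds into 8 signed words via [a, b] = ab - ba (2^3 = 8).
Words beginning with y1 determine it all:
  sign of y1y3y4y2 is -1, so it contributes -[[[y1, y3], y4], y2]
  sign of y1y4y3y2 is +1, so it contributes +[[[y1, y4], y3], y2]


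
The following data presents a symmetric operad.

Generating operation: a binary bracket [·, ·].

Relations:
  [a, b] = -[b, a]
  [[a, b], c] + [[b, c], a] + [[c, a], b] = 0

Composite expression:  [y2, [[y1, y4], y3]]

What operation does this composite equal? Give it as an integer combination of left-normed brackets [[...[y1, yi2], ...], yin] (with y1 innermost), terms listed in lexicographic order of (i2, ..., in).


-[[[y1, y4], y3], y2]

Antisymmetry and Jacobi reduce to y1-anchored left-normed brackets.
Composite bracket: [y2, [[y1, y4], y3]]
Full expansion: 8 signed words from ab - ba (2^3 = 8).
The y1-initial words carry the normal form:
  sign of y1y4y3y2 is -1, so it contributes -[[[y1, y4], y3], y2]


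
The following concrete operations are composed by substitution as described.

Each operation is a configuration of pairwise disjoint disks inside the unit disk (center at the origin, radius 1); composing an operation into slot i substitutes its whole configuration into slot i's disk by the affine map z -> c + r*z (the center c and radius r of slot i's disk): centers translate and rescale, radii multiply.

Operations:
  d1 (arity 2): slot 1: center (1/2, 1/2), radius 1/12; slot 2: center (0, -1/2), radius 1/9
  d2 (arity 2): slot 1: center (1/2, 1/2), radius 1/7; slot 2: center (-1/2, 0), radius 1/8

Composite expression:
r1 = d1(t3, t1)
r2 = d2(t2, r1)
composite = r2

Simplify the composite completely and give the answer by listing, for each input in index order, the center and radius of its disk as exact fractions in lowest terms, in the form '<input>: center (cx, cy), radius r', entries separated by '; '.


t1: center (-1/2, -1/16), radius 1/72; t2: center (1/2, 1/2), radius 1/7; t3: center (-7/16, 1/16), radius 1/96

Affine substitution under d2: radii multiply and t-centers shift.
for t2, the 1-step affine chain lands on center (1/2, 1/2), radius 1/7
for t3, the 2-step affine chain lands on center (-7/16, 1/16), radius 1/96
for t1, the 2-step affine chain lands on center (-1/2, -1/16), radius 1/72


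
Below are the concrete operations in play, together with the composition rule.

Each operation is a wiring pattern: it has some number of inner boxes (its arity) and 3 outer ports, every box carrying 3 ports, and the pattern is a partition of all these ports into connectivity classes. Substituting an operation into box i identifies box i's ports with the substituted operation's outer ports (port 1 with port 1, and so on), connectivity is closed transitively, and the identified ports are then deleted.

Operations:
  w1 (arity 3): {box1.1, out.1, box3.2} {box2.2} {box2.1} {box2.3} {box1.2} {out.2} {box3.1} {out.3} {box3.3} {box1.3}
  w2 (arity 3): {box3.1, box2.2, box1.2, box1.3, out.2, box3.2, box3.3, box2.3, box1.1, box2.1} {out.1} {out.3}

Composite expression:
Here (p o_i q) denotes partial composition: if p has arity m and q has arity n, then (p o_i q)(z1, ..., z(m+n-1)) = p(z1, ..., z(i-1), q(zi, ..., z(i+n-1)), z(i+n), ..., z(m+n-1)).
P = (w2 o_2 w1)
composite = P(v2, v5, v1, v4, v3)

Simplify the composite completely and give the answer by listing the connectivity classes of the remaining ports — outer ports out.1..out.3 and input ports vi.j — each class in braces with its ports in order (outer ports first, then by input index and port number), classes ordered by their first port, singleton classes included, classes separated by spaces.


{out.1} {out.2, v2.1, v2.2, v2.3, v3.1, v3.2, v3.3, v4.2, v5.1} {out.3} {v1.1} {v1.2} {v1.3} {v4.1} {v4.3} {v5.2} {v5.3}


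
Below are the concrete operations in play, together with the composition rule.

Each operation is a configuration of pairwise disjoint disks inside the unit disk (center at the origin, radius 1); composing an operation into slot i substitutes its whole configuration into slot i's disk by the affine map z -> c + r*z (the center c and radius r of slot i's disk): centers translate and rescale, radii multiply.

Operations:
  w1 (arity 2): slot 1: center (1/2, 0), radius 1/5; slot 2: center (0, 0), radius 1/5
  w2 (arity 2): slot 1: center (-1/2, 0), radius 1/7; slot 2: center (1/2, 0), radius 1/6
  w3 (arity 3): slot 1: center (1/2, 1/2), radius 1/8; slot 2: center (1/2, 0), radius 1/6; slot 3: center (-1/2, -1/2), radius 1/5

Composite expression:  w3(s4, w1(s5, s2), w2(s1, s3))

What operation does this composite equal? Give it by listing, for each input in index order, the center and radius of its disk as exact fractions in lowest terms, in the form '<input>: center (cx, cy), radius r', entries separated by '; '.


s1: center (-3/5, -1/2), radius 1/35; s2: center (1/2, 0), radius 1/30; s3: center (-2/5, -1/2), radius 1/30; s4: center (1/2, 1/2), radius 1/8; s5: center (7/12, 0), radius 1/30

Nesting under w3 composes maps z -> c + r*z down each s-path.
input s4: composing its 1 substitution step yields center (1/2, 1/2), radius 1/8
input s5: composing its 2 substitution steps yields center (7/12, 0), radius 1/30
input s2: composing its 2 substitution steps yields center (1/2, 0), radius 1/30
input s1: composing its 2 substitution steps yields center (-3/5, -1/2), radius 1/35
input s3: composing its 2 substitution steps yields center (-2/5, -1/2), radius 1/30


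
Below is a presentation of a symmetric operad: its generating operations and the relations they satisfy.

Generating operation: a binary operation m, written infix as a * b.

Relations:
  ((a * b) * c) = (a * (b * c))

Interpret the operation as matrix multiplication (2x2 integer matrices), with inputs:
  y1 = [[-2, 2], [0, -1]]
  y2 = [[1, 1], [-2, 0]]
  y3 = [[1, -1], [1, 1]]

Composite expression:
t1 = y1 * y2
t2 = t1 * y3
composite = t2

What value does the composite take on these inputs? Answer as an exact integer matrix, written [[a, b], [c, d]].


[[-8, 4], [2, -2]]

(y1 * y2) = [[-6, -2], [2, 0]]
((y1 * y2) * y3) = [[-8, 4], [2, -2]]


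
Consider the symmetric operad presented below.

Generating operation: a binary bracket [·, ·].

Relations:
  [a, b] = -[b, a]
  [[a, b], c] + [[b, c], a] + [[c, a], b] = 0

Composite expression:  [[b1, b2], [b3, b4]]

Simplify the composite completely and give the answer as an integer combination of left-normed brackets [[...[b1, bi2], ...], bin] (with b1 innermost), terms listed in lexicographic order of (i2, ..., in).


[[[b1, b2], b3], b4] - [[[b1, b2], b4], b3]

A multilinear Lie element is pinned by b1-initial words (b1 innermost).
Composite bracket: [[b1, b2], [b3, b4]]
Applying ab - ba throughout gives 8 signed words (2^3 = 8).
The b1-initial words carry the normal form:
  b1b2b3b4 appears with sign +1, giving the term +[[[b1, b2], b3], b4]
  b1b2b4b3 appears with sign -1, giving the term -[[[b1, b2], b4], b3]


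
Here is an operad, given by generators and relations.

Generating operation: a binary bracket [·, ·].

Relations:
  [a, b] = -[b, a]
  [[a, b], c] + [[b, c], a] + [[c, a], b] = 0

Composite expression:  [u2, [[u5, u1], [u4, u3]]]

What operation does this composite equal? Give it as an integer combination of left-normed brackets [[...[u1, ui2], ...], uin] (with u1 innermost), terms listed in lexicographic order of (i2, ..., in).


-[[[[u1, u5], u3], u4], u2] + [[[[u1, u5], u4], u3], u2]

Antisymmetry and Jacobi reduce to u1-anchored left-normed brackets.
Composite bracket: [u2, [[u5, u1], [u4, u3]]]
The bracket unfolds into 16 signed words via [a, b] = ab - ba (2^4 = 16).
Only words starting with u1 matter:
  word u1u5u3u4u2 has sign -1, contributing -[[[[u1, u5], u3], u4], u2]
  word u1u5u4u3u2 has sign +1, contributing +[[[[u1, u5], u4], u3], u2]


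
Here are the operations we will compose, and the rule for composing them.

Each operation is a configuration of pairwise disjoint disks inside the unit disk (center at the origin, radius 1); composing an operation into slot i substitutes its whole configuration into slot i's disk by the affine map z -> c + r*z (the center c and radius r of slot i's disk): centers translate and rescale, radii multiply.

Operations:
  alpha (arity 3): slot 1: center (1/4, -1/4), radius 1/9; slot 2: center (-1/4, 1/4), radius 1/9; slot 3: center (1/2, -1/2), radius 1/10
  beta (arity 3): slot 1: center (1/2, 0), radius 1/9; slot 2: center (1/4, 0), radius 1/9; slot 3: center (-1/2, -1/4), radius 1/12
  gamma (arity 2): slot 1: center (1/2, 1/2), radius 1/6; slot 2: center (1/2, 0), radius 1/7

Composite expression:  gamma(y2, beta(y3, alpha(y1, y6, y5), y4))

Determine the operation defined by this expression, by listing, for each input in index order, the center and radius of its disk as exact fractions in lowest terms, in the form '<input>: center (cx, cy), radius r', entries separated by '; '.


y1: center (34/63, -1/252), radius 1/567; y2: center (1/2, 1/2), radius 1/6; y3: center (4/7, 0), radius 1/63; y4: center (3/7, -1/28), radius 1/84; y5: center (137/252, -1/126), radius 1/630; y6: center (67/126, 1/252), radius 1/567

Affine substitution under gamma: radii multiply and y-centers shift.
y2 passes through 1 substitution, ending at center (1/2, 1/2), radius 1/6
y3 passes through 2 substitutions, ending at center (4/7, 0), radius 1/63
y1 passes through 3 substitutions, ending at center (34/63, -1/252), radius 1/567
y6 passes through 3 substitutions, ending at center (67/126, 1/252), radius 1/567
y5 passes through 3 substitutions, ending at center (137/252, -1/126), radius 1/630
y4 passes through 2 substitutions, ending at center (3/7, -1/28), radius 1/84


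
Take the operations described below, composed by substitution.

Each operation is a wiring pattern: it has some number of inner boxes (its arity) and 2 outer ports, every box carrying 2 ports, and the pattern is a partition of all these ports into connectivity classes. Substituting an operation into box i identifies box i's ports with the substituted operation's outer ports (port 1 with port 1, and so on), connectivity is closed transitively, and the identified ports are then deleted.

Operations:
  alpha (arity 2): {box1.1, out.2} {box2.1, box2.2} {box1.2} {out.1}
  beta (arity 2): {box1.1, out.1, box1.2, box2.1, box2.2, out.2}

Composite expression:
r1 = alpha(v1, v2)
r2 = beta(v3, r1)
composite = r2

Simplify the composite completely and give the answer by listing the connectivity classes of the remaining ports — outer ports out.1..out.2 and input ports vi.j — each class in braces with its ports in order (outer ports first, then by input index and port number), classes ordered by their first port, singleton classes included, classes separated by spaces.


{out.1, out.2, v1.1, v3.1, v3.2} {v1.2} {v2.1, v2.2}

Reachability decides: close wires over beta-identified ports.
stage alpha: inputs (v1, v2), connectivity {out.1} {out.2, v1.1} {v1.2} {v2.1, v2.2}, out.j its boundary
stage beta: inputs (v3, v1, v2), connectivity {out.1, out.2, v1.1, v3.1, v3.2} {v1.2} {v2.1, v2.2}, out.j its boundary


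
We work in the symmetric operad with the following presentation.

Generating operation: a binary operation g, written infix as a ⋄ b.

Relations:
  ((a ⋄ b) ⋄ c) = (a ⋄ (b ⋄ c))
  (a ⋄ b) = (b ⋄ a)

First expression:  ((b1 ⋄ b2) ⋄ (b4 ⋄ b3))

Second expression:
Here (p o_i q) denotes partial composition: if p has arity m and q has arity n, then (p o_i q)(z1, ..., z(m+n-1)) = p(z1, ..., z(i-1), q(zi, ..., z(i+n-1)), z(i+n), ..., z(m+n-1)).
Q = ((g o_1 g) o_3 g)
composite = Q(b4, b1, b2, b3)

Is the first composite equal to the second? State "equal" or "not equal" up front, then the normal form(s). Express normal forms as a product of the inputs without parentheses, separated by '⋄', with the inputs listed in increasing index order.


equal; both compose to b1 ⋄ b2 ⋄ b3 ⋄ b4

The first expression, normalized: b1 ⋄ b2 ⋄ b3 ⋄ b4
The second expression, normalized: b1 ⋄ b2 ⋄ b3 ⋄ b4
Identical normal forms: equal.


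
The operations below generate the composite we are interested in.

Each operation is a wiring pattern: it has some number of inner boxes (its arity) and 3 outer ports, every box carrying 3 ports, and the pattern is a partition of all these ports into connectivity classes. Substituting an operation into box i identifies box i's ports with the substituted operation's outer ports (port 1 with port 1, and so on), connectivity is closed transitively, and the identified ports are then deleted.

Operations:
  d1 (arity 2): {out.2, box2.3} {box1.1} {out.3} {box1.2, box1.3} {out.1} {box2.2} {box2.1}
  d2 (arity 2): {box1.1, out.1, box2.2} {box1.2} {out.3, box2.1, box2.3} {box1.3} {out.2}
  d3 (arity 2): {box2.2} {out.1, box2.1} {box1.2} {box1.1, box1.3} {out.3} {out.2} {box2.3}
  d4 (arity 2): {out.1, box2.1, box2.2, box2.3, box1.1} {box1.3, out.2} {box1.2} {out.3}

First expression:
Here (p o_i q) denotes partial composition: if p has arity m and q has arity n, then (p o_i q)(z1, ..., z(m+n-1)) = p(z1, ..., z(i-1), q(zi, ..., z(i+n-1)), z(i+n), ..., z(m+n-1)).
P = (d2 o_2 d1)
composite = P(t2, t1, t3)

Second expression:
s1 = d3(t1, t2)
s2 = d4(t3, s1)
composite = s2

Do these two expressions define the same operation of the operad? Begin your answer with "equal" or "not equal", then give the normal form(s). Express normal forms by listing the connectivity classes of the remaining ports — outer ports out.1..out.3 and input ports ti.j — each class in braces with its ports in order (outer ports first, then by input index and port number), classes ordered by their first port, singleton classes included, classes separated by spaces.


not equal: they reduce to {out.1, t2.1, t3.3} {out.2} {out.3} {t1.1} {t1.2, t1.3} {t2.2} {t2.3} {t3.1} {t3.2} and {out.1, t2.1, t3.1} {out.2, t3.3} {out.3} {t1.1, t1.3} {t1.2} {t2.2} {t2.3} {t3.2}

Normal form of the first expression: {out.1, t2.1, t3.3} {out.2} {out.3} {t1.1} {t1.2, t1.3} {t2.2} {t2.3} {t3.1} {t3.2}
Normal form of the second expression: {out.1, t2.1, t3.1} {out.2, t3.3} {out.3} {t1.1, t1.3} {t1.2} {t2.2} {t2.3} {t3.2}
The forms do not match — not equal.


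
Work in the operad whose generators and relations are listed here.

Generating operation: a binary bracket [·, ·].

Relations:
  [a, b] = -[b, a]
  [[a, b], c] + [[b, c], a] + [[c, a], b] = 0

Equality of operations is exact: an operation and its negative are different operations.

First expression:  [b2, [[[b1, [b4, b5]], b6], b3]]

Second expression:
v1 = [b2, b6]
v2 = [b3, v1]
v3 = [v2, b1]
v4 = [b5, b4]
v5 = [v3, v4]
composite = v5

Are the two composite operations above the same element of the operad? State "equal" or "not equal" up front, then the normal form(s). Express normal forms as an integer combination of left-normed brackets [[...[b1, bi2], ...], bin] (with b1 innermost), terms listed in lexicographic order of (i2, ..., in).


not equal; the first gives -[[[[[b1, b4], b5], b6], b3], b2] + [[[[[b1, b5], b4], b6], b3], b2] and the second -[[[[[b1, b2], b6], b3], b4], b5] + [[[[[b1, b2], b6], b3], b5], b4] + [[[[[b1, b3], b2], b6], b4], b5] - [[[[[b1, b3], b2], b6], b5], b4] - [[[[[b1, b3], b6], b2], b4], b5] + [[[[[b1, b3], b6], b2], b5], b4] + [[[[[b1, b6], b2], b3], b4], b5] - [[[[[b1, b6], b2], b3], b5], b4]

The first composite normalizes to -[[[[[b1, b4], b5], b6], b3], b2] + [[[[[b1, b5], b4], b6], b3], b2]
The second composite normalizes to -[[[[[b1, b2], b6], b3], b4], b5] + [[[[[b1, b2], b6], b3], b5], b4] + [[[[[b1, b3], b2], b6], b4], b5] - [[[[[b1, b3], b2], b6], b5], b4] - [[[[[b1, b3], b6], b2], b4], b5] + [[[[[b1, b3], b6], b2], b5], b4] + [[[[[b1, b6], b2], b3], b4], b5] - [[[[[b1, b6], b2], b3], b5], b4]
They disagree, so not equal.


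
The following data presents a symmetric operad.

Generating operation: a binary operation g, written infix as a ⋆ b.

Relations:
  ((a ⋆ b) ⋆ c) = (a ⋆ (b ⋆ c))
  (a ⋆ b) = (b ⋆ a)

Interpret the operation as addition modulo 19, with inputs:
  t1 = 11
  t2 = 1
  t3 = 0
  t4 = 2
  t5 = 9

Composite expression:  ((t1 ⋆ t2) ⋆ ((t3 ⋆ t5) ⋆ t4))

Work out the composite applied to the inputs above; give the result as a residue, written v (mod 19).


4 (mod 19)


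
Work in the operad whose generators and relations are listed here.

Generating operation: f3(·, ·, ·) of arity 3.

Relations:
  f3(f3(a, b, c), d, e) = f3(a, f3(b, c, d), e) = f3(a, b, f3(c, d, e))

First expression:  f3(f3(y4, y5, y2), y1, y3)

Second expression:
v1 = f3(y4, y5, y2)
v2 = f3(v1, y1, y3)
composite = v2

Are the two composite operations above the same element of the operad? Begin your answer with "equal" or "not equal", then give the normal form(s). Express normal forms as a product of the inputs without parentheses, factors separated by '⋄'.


equal; the common form is y4 ⋄ y5 ⋄ y2 ⋄ y1 ⋄ y3

Reducing the first expression gives y4 ⋄ y5 ⋄ y2 ⋄ y1 ⋄ y3
Reducing the second expression gives y4 ⋄ y5 ⋄ y2 ⋄ y1 ⋄ y3
The forms coincide; equal.


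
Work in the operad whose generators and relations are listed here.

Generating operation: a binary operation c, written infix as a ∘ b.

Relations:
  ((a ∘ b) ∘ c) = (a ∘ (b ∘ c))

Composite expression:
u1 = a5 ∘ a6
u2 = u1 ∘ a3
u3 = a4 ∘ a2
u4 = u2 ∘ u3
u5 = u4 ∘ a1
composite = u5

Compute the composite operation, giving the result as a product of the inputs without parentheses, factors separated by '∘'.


Every regrouping of c is equal, so read the a-inputs in written order.
(a5 ∘ a6) collapses to a5 ∘ a6
((a5 ∘ a6) ∘ a3) collapses to a5 ∘ a6 ∘ a3
(a4 ∘ a2) collapses to a4 ∘ a2
(((a5 ∘ a6) ∘ a3) ∘ (a4 ∘ a2)) collapses to a5 ∘ a6 ∘ a3 ∘ a4 ∘ a2
((((a5 ∘ a6) ∘ a3) ∘ (a4 ∘ a2)) ∘ a1) collapses to a5 ∘ a6 ∘ a3 ∘ a4 ∘ a2 ∘ a1

a5 ∘ a6 ∘ a3 ∘ a4 ∘ a2 ∘ a1


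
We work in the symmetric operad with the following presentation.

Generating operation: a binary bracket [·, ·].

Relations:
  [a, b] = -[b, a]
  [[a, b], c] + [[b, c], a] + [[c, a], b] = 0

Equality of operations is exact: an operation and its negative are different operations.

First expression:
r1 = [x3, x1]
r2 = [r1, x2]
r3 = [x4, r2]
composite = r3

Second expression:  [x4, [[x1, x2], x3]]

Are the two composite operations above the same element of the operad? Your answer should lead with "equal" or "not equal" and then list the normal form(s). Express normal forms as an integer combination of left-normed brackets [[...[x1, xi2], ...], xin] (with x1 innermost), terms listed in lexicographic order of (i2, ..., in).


not equal: they reduce to [[[x1, x3], x2], x4] and -[[[x1, x2], x3], x4]

In normal form, the first expression is [[[x1, x3], x2], x4]
In normal form, the second expression is -[[[x1, x2], x3], x4]
Distinct normal forms: not equal.


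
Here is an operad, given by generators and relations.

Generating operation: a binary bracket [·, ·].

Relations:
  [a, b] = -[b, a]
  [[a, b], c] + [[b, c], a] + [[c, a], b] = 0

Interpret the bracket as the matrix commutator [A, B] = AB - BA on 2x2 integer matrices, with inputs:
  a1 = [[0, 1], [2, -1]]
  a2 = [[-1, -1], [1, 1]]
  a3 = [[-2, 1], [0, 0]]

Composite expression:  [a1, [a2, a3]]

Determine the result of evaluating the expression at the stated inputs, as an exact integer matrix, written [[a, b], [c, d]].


[[6, -2], [-2, -6]]

[a2, a3] = [[-1, -4], [-2, 1]]
[a1, [a2, a3]] = [[6, -2], [-2, -6]]


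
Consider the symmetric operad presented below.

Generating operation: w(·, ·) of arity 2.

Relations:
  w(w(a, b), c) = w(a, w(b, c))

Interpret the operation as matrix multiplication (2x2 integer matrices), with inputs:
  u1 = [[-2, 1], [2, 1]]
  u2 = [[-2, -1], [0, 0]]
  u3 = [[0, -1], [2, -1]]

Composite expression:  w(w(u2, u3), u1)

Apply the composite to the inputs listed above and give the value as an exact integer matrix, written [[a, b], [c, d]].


[[10, 1], [0, 0]]


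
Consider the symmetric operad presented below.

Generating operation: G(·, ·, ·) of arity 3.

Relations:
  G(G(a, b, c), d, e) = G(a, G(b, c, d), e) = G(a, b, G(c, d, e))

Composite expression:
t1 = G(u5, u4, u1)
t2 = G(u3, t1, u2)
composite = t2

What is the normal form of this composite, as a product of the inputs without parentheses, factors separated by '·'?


The G-tree's shape is irrelevant; the u-reading-order decides.
G(u5, u4, u1) linearizes to u5 · u4 · u1
G(u3, G(u5, u4, u1), u2) linearizes to u3 · u5 · u4 · u1 · u2

u3 · u5 · u4 · u1 · u2


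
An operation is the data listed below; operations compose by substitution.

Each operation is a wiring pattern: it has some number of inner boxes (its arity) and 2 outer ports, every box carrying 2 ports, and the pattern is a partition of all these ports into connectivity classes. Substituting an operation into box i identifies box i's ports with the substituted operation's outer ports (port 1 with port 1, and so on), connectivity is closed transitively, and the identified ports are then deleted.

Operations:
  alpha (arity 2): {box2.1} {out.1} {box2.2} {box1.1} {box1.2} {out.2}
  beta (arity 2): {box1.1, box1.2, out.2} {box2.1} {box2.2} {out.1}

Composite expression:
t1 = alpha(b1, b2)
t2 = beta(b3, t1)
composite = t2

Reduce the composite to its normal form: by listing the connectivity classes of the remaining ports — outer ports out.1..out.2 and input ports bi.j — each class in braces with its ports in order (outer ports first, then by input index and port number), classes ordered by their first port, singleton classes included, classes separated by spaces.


{out.1} {out.2, b3.1, b3.2} {b1.1} {b1.2} {b2.1} {b2.2}

Substituting into beta glues patterns; closure does the rest.
composing alpha on (b1, b2), with out.j its own outer ports: {out.1} {out.2} {b1.1} {b1.2} {b2.1} {b2.2}
composing beta on (b3, b1, b2), with out.j its own outer ports: {out.1} {out.2, b3.1, b3.2} {b1.1} {b1.2} {b2.1} {b2.2}


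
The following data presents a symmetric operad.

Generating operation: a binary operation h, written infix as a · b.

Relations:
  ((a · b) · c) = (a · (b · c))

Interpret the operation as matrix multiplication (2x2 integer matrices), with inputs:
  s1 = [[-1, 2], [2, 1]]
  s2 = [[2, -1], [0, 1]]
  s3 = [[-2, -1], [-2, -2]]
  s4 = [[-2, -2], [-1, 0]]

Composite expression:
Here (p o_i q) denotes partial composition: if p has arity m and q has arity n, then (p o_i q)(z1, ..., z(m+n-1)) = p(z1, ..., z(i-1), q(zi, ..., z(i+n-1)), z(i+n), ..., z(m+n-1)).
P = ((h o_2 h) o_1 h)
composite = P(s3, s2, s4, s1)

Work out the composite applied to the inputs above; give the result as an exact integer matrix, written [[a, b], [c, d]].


[[9, 22], [8, 24]]

(s3 · s2) = [[-4, 1], [-4, 0]]
(s4 · s1) = [[-2, -6], [1, -2]]
((s3 · s2) · (s4 · s1)) = [[9, 22], [8, 24]]


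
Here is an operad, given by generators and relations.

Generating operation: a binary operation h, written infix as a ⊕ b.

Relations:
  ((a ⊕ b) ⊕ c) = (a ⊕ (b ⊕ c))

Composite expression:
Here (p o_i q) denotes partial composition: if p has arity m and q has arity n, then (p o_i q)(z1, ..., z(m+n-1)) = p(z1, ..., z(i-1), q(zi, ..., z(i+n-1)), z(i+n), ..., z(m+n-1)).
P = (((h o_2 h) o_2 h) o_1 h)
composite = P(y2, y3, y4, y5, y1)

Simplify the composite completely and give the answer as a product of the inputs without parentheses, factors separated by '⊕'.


y2 ⊕ y3 ⊕ y4 ⊕ y5 ⊕ y1


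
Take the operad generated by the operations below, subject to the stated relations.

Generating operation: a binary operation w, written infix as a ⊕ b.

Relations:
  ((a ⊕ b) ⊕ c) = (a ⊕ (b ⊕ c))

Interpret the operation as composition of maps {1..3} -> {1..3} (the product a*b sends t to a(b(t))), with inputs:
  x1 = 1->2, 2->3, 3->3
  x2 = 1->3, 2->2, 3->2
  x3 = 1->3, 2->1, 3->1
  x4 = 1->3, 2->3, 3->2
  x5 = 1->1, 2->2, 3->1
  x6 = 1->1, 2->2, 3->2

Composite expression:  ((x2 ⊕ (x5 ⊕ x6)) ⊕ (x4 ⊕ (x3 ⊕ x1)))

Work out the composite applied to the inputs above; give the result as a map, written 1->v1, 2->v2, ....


(x5 ⊕ x6) = 1->1, 2->2, 3->2
(x2 ⊕ (x5 ⊕ x6)) = 1->3, 2->2, 3->2
(x3 ⊕ x1) = 1->1, 2->1, 3->1
(x4 ⊕ (x3 ⊕ x1)) = 1->3, 2->3, 3->3
((x2 ⊕ (x5 ⊕ x6)) ⊕ (x4 ⊕ (x3 ⊕ x1))) = 1->2, 2->2, 3->2

1->2, 2->2, 3->2


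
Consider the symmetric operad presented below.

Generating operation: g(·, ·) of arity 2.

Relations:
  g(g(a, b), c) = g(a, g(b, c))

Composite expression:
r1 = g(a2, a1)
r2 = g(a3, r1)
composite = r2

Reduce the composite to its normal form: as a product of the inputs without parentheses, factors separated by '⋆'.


a3 ⋆ a2 ⋆ a1

Associativity of g dissolves the nesting; only the a-input order survives.
g(a2, a1) reduces to a2 ⋆ a1
g(a3, g(a2, a1)) reduces to a3 ⋆ a2 ⋆ a1


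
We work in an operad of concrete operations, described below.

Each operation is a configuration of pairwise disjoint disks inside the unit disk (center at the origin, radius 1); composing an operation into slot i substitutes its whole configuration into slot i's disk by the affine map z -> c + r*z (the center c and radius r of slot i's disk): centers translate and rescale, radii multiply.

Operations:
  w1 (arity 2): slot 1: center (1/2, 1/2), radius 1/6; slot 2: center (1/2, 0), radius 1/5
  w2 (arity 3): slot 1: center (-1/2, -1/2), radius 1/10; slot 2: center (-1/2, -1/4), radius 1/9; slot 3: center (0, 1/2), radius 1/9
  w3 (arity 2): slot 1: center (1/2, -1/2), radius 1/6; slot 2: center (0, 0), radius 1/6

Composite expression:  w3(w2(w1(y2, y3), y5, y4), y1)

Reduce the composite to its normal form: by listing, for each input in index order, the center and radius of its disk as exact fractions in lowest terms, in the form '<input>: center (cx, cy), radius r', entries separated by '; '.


y1: center (0, 0), radius 1/6; y2: center (17/40, -23/40), radius 1/360; y3: center (17/40, -7/12), radius 1/300; y4: center (1/2, -5/12), radius 1/54; y5: center (5/12, -13/24), radius 1/54

Only the slot chain above each y matters under w3; compose those maps.
tracing y2 down its 3-map path: center (17/40, -23/40), radius 1/360
tracing y3 down its 3-map path: center (17/40, -7/12), radius 1/300
tracing y5 down its 2-map path: center (5/12, -13/24), radius 1/54
tracing y4 down its 2-map path: center (1/2, -5/12), radius 1/54
tracing y1 down its 1-map path: center (0, 0), radius 1/6
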